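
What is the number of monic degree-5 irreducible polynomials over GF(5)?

624

The number of monic irreducibles of degree 5 over GF(5) is (1/5)·Σ_{d∣5} μ(5/d) 5^d.
Divisors of 5: 1, 5; μ(5/d) for each: -1, 1.
Σ = − 5^1 + 5^5 = 3120.
N = 3120/5 = 624.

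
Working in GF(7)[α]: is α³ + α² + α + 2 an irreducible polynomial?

Yes

Write m(α) = α³ + α² + α + 2.
Check for roots in GF(7): m(0) = 2; m(1) = 5; m(2) = 2; m(3) = 6; m(4) = 2; m(5) = 3; m(6) = 1.
No roots. A degree-3 polynomial over a field with no linear factor is irreducible.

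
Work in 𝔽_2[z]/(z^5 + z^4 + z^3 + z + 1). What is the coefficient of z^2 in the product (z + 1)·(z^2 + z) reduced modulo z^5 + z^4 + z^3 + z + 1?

0

Multiply in 𝔽_2[z]: (z + 1)·(z^2 + z) = z^3 + z.
Reduced: z^3 + z.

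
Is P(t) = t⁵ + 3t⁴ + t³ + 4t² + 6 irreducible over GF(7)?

Yes

Check for roots in GF(7): P(0) = 6; P(1) = 1; P(2) = 5; P(3) = 2; P(4) = 1; P(5) = 2; P(6) = 4.
No roots, so no linear factors.
Degree-2 irreducible divisors: test the 21 monic irreducibles of degree 2 over GF(7).
None of them divide P (all give nonzero remainder).
No irreducible factor of degree ≤ 2 exists, so P is irreducible over GF(7).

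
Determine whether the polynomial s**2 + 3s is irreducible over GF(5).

Write f(s) = s**2 + 3s.
Check for roots in GF(5): f(0) = 0 → root; f(1) = 4; f(2) = 0 → root; f(3) = 3; f(4) = 3.
f(0) = 0, so (s) divides f(s); f is reducible.

No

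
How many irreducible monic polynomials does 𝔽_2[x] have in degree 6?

9

By the necklace-counting formula, N_2(6) = (1/6) Σ_{d|6} μ(6/d)·2^d.
Divisors of 6: 1, 2, 3, 6; μ(6/d) for each: 1, -1, -1, 1.
Σ = 2^1 − 2^2 − 2^3 + 2^6 = 54.
N = 54/6 = 9.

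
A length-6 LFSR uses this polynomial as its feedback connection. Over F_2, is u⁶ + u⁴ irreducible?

No

Write m(u) = u⁶ + u⁴.
Check for roots in F_2: m(0) = 0 → root; m(1) = 0 → root.
m(0) = 0, so (u) divides m(u); m is reducible.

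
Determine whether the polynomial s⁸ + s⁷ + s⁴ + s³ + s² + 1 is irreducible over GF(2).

Write h(s) = s⁸ + s⁷ + s⁴ + s³ + s² + 1.
Check for roots in GF(2): h(0) = 1; h(1) = 0 → root.
h(1) = 0, so (s − 1) divides h(s); h is reducible.

No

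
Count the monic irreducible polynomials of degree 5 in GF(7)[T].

The number of monic irreducibles of degree 5 over GF(7) is (1/5)·Σ_{d∣5} μ(5/d) 7^d.
Divisors of 5: 1, 5; μ(5/d) for each: -1, 1.
Σ = − 7^1 + 7^5 = 16800.
N = 16800/5 = 3360.

3360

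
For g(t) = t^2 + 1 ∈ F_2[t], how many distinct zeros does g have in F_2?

1

Evaluate at each of the 2 elements of F_2:
g(0) = 1; g(1) = 0 → root.
Roots: {1}.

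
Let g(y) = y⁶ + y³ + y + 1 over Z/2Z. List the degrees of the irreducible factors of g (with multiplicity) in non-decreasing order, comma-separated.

Roots in Z/2Z: g(0) = 1; g(1) = 0 → root.
Linear factors from roots: (y + 1).
Complete factorization: g(y) = (y + 1)^3·(y³ + y² + 1).
Factor degrees with multiplicity: 1 + 1 + 1 + 3 = 6.

1, 1, 1, 3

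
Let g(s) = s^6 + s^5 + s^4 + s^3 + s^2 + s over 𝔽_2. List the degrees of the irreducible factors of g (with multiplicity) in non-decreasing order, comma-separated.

Roots in 𝔽_2: g(0) = 0 → root; g(1) = 0 → root.
Linear factors from roots: (s), (s + 1).
Complete factorization: g(s) = (s)·(s + 1)·(s^2 + s + 1)^2.
Factor degrees with multiplicity: 1 + 1 + 2 + 2 = 6.

1, 1, 2, 2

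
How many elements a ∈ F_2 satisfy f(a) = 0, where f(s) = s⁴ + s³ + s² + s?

Evaluate at each of the 2 elements of F_2:
f(0) = 0 → root; f(1) = 0 → root.
Roots: {0, 1}.

2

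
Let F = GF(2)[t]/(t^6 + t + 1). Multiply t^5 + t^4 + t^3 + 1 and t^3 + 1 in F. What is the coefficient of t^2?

0

Multiply in GF(2)[t]: (t^5 + t^4 + t^3 + 1)·(t^3 + 1) = t^8 + t^7 + t^6 + t^5 + t^4 + 1.
Reduce using t^6 ≡ t + 1 (mod t^6 + t + 1).
Reduced: t^5 + t^4 + t^3.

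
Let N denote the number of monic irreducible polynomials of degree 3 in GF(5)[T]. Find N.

40

Gauss's count: N_{5}(3) = (1/3) Σ_{d|3} μ(3/d)·5^d.
Divisors of 3: 1, 3; μ(3/d) for each: -1, 1.
Σ = − 5^1 + 5^3 = 120.
N = 120/3 = 40.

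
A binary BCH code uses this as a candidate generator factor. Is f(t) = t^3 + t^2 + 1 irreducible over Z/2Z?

Yes

Check for roots in Z/2Z: f(0) = 1; f(1) = 1.
No roots. A degree-3 polynomial over a field with no linear factor is irreducible.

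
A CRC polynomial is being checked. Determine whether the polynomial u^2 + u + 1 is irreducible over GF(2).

Write g(u) = u^2 + u + 1.
Check for roots in GF(2): g(0) = 1; g(1) = 1.
No roots. A degree-2 polynomial over a field with no linear factor is irreducible.

Yes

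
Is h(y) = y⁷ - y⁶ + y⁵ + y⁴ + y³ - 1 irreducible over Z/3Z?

Check for roots in Z/3Z: h(0) = 2; h(1) = 2; h(2) = 2.
No roots, so no linear factors.
Monic irreducibles of degree 2 over GF(3): y² + 1, y² + y - 1, y² - y - 1.
None of them divide h (all give nonzero remainder).
Degree-3 irreducible divisors: test the 8 monic irreducibles of degree 3 over GF(3).
None of them divide h (all give nonzero remainder).
No irreducible factor of degree ≤ 3 exists, so h is irreducible over GF(3).

Yes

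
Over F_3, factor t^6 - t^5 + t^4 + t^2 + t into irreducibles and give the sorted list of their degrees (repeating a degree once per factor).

Write f(t) = t^6 - t^5 + t^4 + t^2 + t.
Roots in F_3: f(0) = 0 → root; f(1) = 0 → root; f(2) = 0 → root.
Linear factors from roots: (t), (t - 1), (t + 1).
Complete factorization: f(t) = (t)·(t + 1)·(t - 1)·(t^3 - t^2 - t - 1).
Factor degrees with multiplicity: 1 + 1 + 1 + 3 = 6.

1, 1, 1, 3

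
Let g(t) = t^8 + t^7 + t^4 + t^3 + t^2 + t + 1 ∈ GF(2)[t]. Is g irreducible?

Check for roots in GF(2): g(0) = 1; g(1) = 1.
No roots, so no linear factors.
Monic irreducibles of degree 2 over GF(2): t^2 + t + 1.
None of them divide g (all give nonzero remainder).
Monic irreducibles of degree 3 over GF(2): t^3 + t + 1, t^3 + t^2 + 1.
None of them divide g (all give nonzero remainder).
Monic irreducibles of degree 4 over GF(2): t^4 + t + 1, t^4 + t^3 + 1, t^4 + t^3 + t^2 + t + 1.
None of them divide g (all give nonzero remainder).
No irreducible factor of degree ≤ 4 exists, so g is irreducible over GF(2).

Yes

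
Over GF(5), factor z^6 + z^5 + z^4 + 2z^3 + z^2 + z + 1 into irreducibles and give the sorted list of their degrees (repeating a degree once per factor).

1, 1, 1, 1, 2

Write g(z) = z^6 + z^5 + z^4 + 2z^3 + z^2 + z + 1.
Roots in GF(5): g(0) = 1; g(1) = 3; g(2) = 0 → root; g(3) = 0 → root; g(4) = 0 → root.
Linear factors from roots: (z + 3), (z + 2), (z + 1).
Complete factorization: g(z) = (z + 2)·(z + 3)·(z + 1)^2·(z^2 + 4z + 1).
Factor degrees with multiplicity: 1 + 1 + 1 + 1 + 2 = 6.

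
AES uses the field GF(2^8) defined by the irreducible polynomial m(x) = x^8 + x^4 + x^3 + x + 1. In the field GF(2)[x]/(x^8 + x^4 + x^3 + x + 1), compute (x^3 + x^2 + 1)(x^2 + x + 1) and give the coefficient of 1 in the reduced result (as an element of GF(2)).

Multiply in GF(2)[x]: (x^3 + x^2 + 1)·(x^2 + x + 1) = x^5 + x + 1.
Reduced: x^5 + x + 1.

1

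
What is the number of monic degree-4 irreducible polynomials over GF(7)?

By the necklace-counting formula, N_7(4) = (1/4) Σ_{d|4} μ(4/d)·7^d.
Divisors of 4: 1, 2, 4; μ(4/d) for each: 0, -1, 1.
Σ = − 7^2 + 7^4 = 2352.
N = 2352/4 = 588.

588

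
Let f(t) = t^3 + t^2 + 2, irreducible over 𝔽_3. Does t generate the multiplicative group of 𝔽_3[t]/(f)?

No

|GF(3^3)^×| = 3^3 − 1 = 26. Prime factorization: 26 = 2·13.
f is primitive ⇔ t has order 26 in GF(3)[t]/(f), i.e. t^(26/q) ≠ 1 for each prime q | 26.
t^(13) mod f = 1
t^(2) mod f = t^2.
Since t^(13) = 1, the order of t divides 13 < 26; not primitive.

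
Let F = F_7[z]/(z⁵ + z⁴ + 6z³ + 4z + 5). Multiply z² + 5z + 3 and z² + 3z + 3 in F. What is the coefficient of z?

Multiply in F_7[z]: (z² + 5z + 3)·(z² + 3z + 3) = z⁴ + z³ + 3z + 2.
Reduced: z⁴ + z³ + 3z + 2.

3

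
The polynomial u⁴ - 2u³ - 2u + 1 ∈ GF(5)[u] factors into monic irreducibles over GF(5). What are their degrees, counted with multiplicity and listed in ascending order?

Write f(u) = u⁴ - 2u³ - 2u + 1.
Roots in GF(5): f(0) = 1; f(1) = 3; f(2) = 2; f(3) = 2; f(4) = 1.
Complete factorization: f(u) = (u⁴ - 2u³ - 2u + 1).
Factor degrees with multiplicity: 4 = 4.

4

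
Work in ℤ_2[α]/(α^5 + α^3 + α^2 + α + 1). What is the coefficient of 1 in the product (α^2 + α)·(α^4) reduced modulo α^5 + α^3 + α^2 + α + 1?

1

Multiply in ℤ_2[α]: (α^2 + α)·(α^4) = α^6 + α^5.
Reduce using α^5 ≡ α^3 + α^2 + α + 1 (mod α^5 + α^3 + α^2 + α + 1).
Reduced: α^4 + 1.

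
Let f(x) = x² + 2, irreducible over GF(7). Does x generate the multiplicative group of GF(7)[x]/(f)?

|GF(7^2)^×| = 7^2 − 1 = 48. Prime factorization: 48 = 2^4·3.
f is primitive ⇔ x has order 48 in GF(7)[x]/(f), i.e. x^(48/q) ≠ 1 for each prime q | 48.
x^(24) mod f = 1
x^(16) mod f = 4.
Since x^(24) = 1, the order of x divides 24 < 48; not primitive.

No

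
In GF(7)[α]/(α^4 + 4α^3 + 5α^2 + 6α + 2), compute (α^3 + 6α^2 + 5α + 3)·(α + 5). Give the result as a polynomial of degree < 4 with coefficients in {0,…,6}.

Multiply in GF(7)[α]: (α^3 + 6α^2 + 5α + 3)·(α + 5) = α^4 + 4α^3 + 1.
Reduce using α^4 ≡ 3α^3 + 2α^2 + α + 5 (mod α^4 + 4α^3 + 5α^2 + 6α + 2).
Reduced: 2α^2 + α + 6.

2α^2 + α + 6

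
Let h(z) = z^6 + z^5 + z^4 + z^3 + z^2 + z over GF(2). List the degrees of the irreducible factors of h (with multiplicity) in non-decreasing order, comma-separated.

Roots in GF(2): h(0) = 0 → root; h(1) = 0 → root.
Linear factors from roots: (z), (z + 1).
Complete factorization: h(z) = (z)·(z + 1)·(z^2 + z + 1)^2.
Factor degrees with multiplicity: 1 + 1 + 2 + 2 = 6.

1, 1, 2, 2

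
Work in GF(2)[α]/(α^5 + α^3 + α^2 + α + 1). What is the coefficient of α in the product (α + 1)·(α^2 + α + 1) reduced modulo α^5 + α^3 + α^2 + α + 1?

0

Multiply in GF(2)[α]: (α + 1)·(α^2 + α + 1) = α^3 + 1.
Reduced: α^3 + 1.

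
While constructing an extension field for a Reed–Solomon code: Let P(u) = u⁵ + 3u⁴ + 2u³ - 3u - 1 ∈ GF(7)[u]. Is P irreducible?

Check for roots in GF(7): P(0) = 6; P(1) = 2; P(2) = 5; P(3) = 5; P(4) = 3; P(5) = 5; P(6) = 2.
No roots, so no linear factors.
Degree-2 irreducible divisors: test the 21 monic irreducibles of degree 2 over GF(7).
None of them divide P (all give nonzero remainder).
No irreducible factor of degree ≤ 2 exists, so P is irreducible over GF(7).

Yes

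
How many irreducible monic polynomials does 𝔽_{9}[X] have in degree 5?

11808

The number of monic irreducibles of degree 5 over GF(9) is (1/5)·Σ_{d∣5} μ(5/d) 9^d.
Divisors of 5: 1, 5; μ(5/d) for each: -1, 1.
Σ = − 9^1 + 9^5 = 59040.
N = 59040/5 = 11808.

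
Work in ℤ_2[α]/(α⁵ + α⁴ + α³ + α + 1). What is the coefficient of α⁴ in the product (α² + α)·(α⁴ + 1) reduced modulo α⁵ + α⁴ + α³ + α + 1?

Multiply in ℤ_2[α]: (α² + α)·(α⁴ + 1) = α⁶ + α⁵ + α² + α.
Reduce using α⁵ ≡ α⁴ + α³ + α + 1 (mod α⁵ + α⁴ + α³ + α + 1).
Reduced: α⁴.

1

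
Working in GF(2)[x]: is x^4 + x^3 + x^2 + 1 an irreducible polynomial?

Write P(x) = x^4 + x^3 + x^2 + 1.
Check for roots in GF(2): P(0) = 1; P(1) = 0 → root.
P(1) = 0, so (x − 1) divides P(x); P is reducible.

No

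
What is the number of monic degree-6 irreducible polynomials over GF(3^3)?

x^(27^6) − x is the product of all monic irreducibles of degree dividing 6; Möbius inversion gives N = (1/6) Σ μ(6/d)·27^d.
Divisors of 6: 1, 2, 3, 6; μ(6/d) for each: 1, -1, -1, 1.
Σ = 27^1 − 27^2 − 27^3 + 27^6 = 387400104.
N = 387400104/6 = 64566684.

64566684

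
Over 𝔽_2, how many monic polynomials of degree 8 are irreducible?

30

x^(2^8) − x is the product of all monic irreducibles of degree dividing 8; Möbius inversion gives N = (1/8) Σ μ(8/d)·2^d.
Divisors of 8: 1, 2, 4, 8; μ(8/d) for each: 0, 0, -1, 1.
Σ = − 2^4 + 2^8 = 240.
N = 240/8 = 30.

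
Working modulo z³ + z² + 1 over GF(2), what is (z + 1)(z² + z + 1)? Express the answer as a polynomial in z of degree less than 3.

Multiply in GF(2)[z]: (z + 1)·(z² + z + 1) = z³ + 1.
Reduce using z³ ≡ z² + 1 (mod z³ + z² + 1).
Reduced: z².

z^2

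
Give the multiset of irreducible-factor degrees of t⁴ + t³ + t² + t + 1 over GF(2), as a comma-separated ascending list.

Write f(t) = t⁴ + t³ + t² + t + 1.
Roots in GF(2): f(0) = 1; f(1) = 1.
Complete factorization: f(t) = (t⁴ + t³ + t² + t + 1).
Factor degrees with multiplicity: 4 = 4.

4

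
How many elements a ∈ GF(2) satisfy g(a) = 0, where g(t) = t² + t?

2

Evaluate at each of the 2 elements of GF(2):
g(0) = 0 → root; g(1) = 0 → root.
Roots: {0, 1}.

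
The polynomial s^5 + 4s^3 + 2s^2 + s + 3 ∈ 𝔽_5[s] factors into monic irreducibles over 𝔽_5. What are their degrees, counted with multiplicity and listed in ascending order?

Write f(s) = s^5 + 4s^3 + 2s^2 + s + 3.
Roots in 𝔽_5: f(0) = 3; f(1) = 1; f(2) = 2; f(3) = 0 → root; f(4) = 4.
Linear factors from roots: (s + 2).
Complete factorization: f(s) = (s + 2)·(s^4 + 3s^3 + 3s^2 + s + 4).
Factor degrees with multiplicity: 1 + 4 = 5.

1, 4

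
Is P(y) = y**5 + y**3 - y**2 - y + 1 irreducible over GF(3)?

Yes

Check for roots in GF(3): P(0) = 1; P(1) = 1; P(2) = 2.
No roots, so no linear factors.
Monic irreducibles of degree 2 over GF(3): y**2 + 1, y**2 + y - 1, y**2 - y - 1.
None of them divide P (all give nonzero remainder).
No irreducible factor of degree ≤ 2 exists, so P is irreducible over GF(3).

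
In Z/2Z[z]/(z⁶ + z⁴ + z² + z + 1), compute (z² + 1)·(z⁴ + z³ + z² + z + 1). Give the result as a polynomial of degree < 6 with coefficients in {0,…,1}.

Multiply in Z/2Z[z]: (z² + 1)·(z⁴ + z³ + z² + z + 1) = z⁶ + z⁵ + z + 1.
Reduce using z⁶ ≡ z⁴ + z² + z + 1 (mod z⁶ + z⁴ + z² + z + 1).
Reduced: z⁵ + z⁴ + z².

z^5 + z^4 + z^2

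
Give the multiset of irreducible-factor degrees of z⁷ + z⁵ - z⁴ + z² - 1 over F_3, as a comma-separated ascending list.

1, 2, 4

Write f(z) = z⁷ + z⁵ - z⁴ + z² - 1.
Roots in F_3: f(0) = 2; f(1) = 1; f(2) = 0 → root.
Linear factors from roots: (z + 1).
Complete factorization: f(z) = (z + 1)·(z² + 1)·(z⁴ - z³ + z² + z - 1).
Factor degrees with multiplicity: 1 + 2 + 4 = 7.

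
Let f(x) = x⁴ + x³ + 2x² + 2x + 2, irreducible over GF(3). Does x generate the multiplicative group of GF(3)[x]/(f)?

Yes

|GF(3^4)^×| = 3^4 − 1 = 80. Prime factorization: 80 = 2^4·5.
f is primitive ⇔ x has order 80 in GF(3)[x]/(f), i.e. x^(80/q) ≠ 1 for each prime q | 80.
x^(40) mod f = 2.
x^(16) mod f = x² + x.
None equal 1, so x has full order 80; f is primitive.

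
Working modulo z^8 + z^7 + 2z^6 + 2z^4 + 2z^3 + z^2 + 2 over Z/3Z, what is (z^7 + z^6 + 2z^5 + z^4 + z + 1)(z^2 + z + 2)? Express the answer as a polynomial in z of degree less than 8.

Multiply in Z/3Z[z]: (z^7 + z^6 + 2z^5 + z^4 + z + 1)·(z^2 + z + 2) = z^9 + 2z^8 + 2z^7 + 2z^6 + 2z^5 + 2z^4 + z^3 + 2z^2 + 2.
Reduce using z^8 ≡ 2z^7 + z^6 + z^4 + z^3 + 2z^2 + 1 (mod z^8 + z^7 + 2z^6 + 2z^4 + 2z^3 + z^2 + 2).
Reduced: 2z^7 + z^4 + z^3 + z^2 + z.

2z^7 + z^4 + z^3 + z^2 + z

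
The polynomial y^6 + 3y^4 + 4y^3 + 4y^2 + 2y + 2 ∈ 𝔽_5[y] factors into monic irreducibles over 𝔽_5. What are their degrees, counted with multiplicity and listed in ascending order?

2, 4

Write h(y) = y^6 + 3y^4 + 4y^3 + 4y^2 + 2y + 2.
Roots in 𝔽_5: h(0) = 2; h(1) = 1; h(2) = 1; h(3) = 4; h(4) = 4.
Complete factorization: h(y) = (y^2 + 3)·(y^4 + 4y + 4).
Factor degrees with multiplicity: 2 + 4 = 6.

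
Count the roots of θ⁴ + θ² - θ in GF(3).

Write f(θ) = θ⁴ + θ² - θ.
Evaluate at each of the 3 elements of GF(3):
f(0) = 0 → root; f(1) = 1; f(2) = 0 → root.
Roots: {0, 2}.

2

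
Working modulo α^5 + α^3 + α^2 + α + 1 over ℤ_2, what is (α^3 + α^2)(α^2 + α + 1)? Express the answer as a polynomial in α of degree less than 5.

Multiply in ℤ_2[α]: (α^3 + α^2)·(α^2 + α + 1) = α^5 + α^2.
Reduce using α^5 ≡ α^3 + α^2 + α + 1 (mod α^5 + α^3 + α^2 + α + 1).
Reduced: α^3 + α + 1.

α^3 + α + 1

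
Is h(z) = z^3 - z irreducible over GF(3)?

No

Check for roots in GF(3): h(0) = 0 → root; h(1) = 0 → root; h(2) = 0 → root.
h(0) = 0, so (z) divides h(z); h is reducible.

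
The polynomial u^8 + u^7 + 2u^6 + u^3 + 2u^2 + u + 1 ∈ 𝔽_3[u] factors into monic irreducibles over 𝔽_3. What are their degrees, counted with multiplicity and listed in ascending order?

1, 1, 3, 3

Write f(u) = u^8 + u^7 + 2u^6 + u^3 + 2u^2 + u + 1.
Roots in 𝔽_3: f(0) = 1; f(1) = 0 → root; f(2) = 0 → root.
Linear factors from roots: (u + 2), (u + 1).
Complete factorization: f(u) = (u + 1)·(u + 2)·(u^3 + 2u^2 + 1)·(u^3 + 2u^2 + 2u + 2).
Factor degrees with multiplicity: 1 + 1 + 3 + 3 = 8.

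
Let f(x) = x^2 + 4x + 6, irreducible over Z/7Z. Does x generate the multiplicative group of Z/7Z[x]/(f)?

No

|GF(7^2)^×| = 7^2 − 1 = 48. Prime factorization: 48 = 2^4·3.
f is primitive ⇔ x has order 48 in GF(7)[x]/(f), i.e. x^(48/q) ≠ 1 for each prime q | 48.
x^(24) mod f = 6.
x^(16) mod f = 1
Since x^(16) = 1, the order of x divides 16 < 48; not primitive.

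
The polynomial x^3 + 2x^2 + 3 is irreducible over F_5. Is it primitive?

Write f(x) = x^3 + 2x^2 + 3.
|GF(5^3)^×| = 5^3 − 1 = 124. Prime factorization: 124 = 2^2·31.
f is primitive ⇔ x has order 124 in GF(5)[x]/(f), i.e. x^(124/q) ≠ 1 for each prime q | 124.
x^(62) mod f = 4.
x^(4) mod f = 4x^2 + 2x + 1.
None equal 1, so x has full order 124; f is primitive.

Yes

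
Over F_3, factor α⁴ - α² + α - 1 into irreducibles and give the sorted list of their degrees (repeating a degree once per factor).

Write g(α) = α⁴ - α² + α - 1.
Roots in F_3: g(0) = 2; g(1) = 0 → root; g(2) = 1.
Linear factors from roots: (α - 1).
Complete factorization: g(α) = (α - 1)^2·(α² - α - 1).
Factor degrees with multiplicity: 1 + 1 + 2 = 4.

1, 1, 2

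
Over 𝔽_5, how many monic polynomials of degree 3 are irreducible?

By the necklace-counting formula, N_5(3) = (1/3) Σ_{d|3} μ(3/d)·5^d.
Divisors of 3: 1, 3; μ(3/d) for each: -1, 1.
Σ = − 5^1 + 5^3 = 120.
N = 120/3 = 40.

40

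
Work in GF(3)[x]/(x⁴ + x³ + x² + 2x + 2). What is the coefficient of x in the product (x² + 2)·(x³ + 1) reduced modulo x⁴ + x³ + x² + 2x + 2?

Multiply in GF(3)[x]: (x² + 2)·(x³ + 1) = x⁵ + 2x³ + x² + 2.
Reduce using x⁴ ≡ 2x³ + 2x² + x + 1 (mod x⁴ + x³ + x² + 2x + 2).
Reduced: 2x³ + 1.

0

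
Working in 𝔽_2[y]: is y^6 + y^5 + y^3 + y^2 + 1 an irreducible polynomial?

Yes

Write P(y) = y^6 + y^5 + y^3 + y^2 + 1.
Check for roots in 𝔽_2: P(0) = 1; P(1) = 1.
No roots, so no linear factors.
Monic irreducibles of degree 2 over GF(2): y^2 + y + 1.
None of them divide P (all give nonzero remainder).
Monic irreducibles of degree 3 over GF(2): y^3 + y + 1, y^3 + y^2 + 1.
None of them divide P (all give nonzero remainder).
No irreducible factor of degree ≤ 3 exists, so P is irreducible over GF(2).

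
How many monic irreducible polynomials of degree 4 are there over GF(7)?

x^(7^4) − x is the product of all monic irreducibles of degree dividing 4; Möbius inversion gives N = (1/4) Σ μ(4/d)·7^d.
Divisors of 4: 1, 2, 4; μ(4/d) for each: 0, -1, 1.
Σ = − 7^2 + 7^4 = 2352.
N = 2352/4 = 588.

588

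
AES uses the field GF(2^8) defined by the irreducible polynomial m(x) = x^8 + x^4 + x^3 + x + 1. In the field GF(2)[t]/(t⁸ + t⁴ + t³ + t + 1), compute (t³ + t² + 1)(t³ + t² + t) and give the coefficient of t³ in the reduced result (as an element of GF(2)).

0

Multiply in GF(2)[t]: (t³ + t² + 1)·(t³ + t² + t) = t⁶ + t² + t.
Reduced: t⁶ + t² + t.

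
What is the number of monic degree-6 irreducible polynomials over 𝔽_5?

By the necklace-counting formula, N_5(6) = (1/6) Σ_{d|6} μ(6/d)·5^d.
Divisors of 6: 1, 2, 3, 6; μ(6/d) for each: 1, -1, -1, 1.
Σ = 5^1 − 5^2 − 5^3 + 5^6 = 15480.
N = 15480/6 = 2580.

2580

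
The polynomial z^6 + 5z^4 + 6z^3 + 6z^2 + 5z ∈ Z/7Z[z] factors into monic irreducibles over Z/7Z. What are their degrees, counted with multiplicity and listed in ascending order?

1, 1, 2, 2

Write h(z) = z^6 + 5z^4 + 6z^3 + 6z^2 + 5z.
Linear factors from roots: (z), (z + 4).
Complete factorization: h(z) = (z)·(z + 4)·(z^2 + 2)·(z^2 + 3z + 5).
Factor degrees with multiplicity: 1 + 1 + 2 + 2 = 6.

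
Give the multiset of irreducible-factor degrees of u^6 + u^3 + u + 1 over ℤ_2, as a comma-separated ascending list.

Write g(u) = u^6 + u^3 + u + 1.
Roots in ℤ_2: g(0) = 1; g(1) = 0 → root.
Linear factors from roots: (u + 1).
Complete factorization: g(u) = (u + 1)^3·(u^3 + u^2 + 1).
Factor degrees with multiplicity: 1 + 1 + 1 + 3 = 6.

1, 1, 1, 3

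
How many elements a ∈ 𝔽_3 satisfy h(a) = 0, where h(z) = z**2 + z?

2

Evaluate at each of the 3 elements of 𝔽_3:
h(0) = 0 → root; h(1) = 2; h(2) = 0 → root.
Roots: {0, 2}.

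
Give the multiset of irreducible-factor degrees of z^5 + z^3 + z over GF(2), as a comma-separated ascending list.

1, 2, 2

Write g(z) = z^5 + z^3 + z.
Roots in GF(2): g(0) = 0 → root; g(1) = 1.
Linear factors from roots: (z).
Complete factorization: g(z) = (z)·(z^2 + z + 1)^2.
Factor degrees with multiplicity: 1 + 2 + 2 = 5.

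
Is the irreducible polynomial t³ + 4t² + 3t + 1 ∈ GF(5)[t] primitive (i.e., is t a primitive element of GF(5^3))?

Write f(t) = t³ + 4t² + 3t + 1.
|GF(5^3)^×| = 5^3 − 1 = 124. Prime factorization: 124 = 2^2·31.
f is primitive ⇔ t has order 124 in GF(5)[t]/(f), i.e. t^(124/q) ≠ 1 for each prime q | 124.
t^(62) mod f = 1
t^(4) mod f = 3t² + t + 4.
Since t^(62) = 1, the order of t divides 62 < 124; not primitive.

No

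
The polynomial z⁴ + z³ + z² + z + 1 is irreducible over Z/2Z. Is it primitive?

Write f(z) = z⁴ + z³ + z² + z + 1.
|GF(2^4)^×| = 2^4 − 1 = 15. Prime factorization: 15 = 3·5.
f is primitive ⇔ z has order 15 in GF(2)[z]/(f), i.e. z^(15/q) ≠ 1 for each prime q | 15.
z^(5) mod f = 1
z^(3) mod f = z³.
Since z^(5) = 1, the order of z divides 5 < 15; not primitive.

No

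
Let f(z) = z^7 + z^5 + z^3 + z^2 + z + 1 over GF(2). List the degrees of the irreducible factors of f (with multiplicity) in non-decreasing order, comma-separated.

Roots in GF(2): f(0) = 1; f(1) = 0 → root.
Linear factors from roots: (z + 1).
Complete factorization: f(z) = (z + 1)^2·(z^2 + z + 1)·(z^3 + z^2 + 1).
Factor degrees with multiplicity: 1 + 1 + 2 + 3 = 7.

1, 1, 2, 3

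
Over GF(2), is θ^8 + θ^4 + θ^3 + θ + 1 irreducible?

Write m(θ) = θ^8 + θ^4 + θ^3 + θ + 1.
Check for roots in GF(2): m(0) = 1; m(1) = 1.
No roots, so no linear factors.
Monic irreducibles of degree 2 over GF(2): θ^2 + θ + 1.
None of them divide m (all give nonzero remainder).
Monic irreducibles of degree 3 over GF(2): θ^3 + θ + 1, θ^3 + θ^2 + 1.
None of them divide m (all give nonzero remainder).
Monic irreducibles of degree 4 over GF(2): θ^4 + θ + 1, θ^4 + θ^3 + 1, θ^4 + θ^3 + θ^2 + θ + 1.
None of them divide m (all give nonzero remainder).
No irreducible factor of degree ≤ 4 exists, so m is irreducible over GF(2).

Yes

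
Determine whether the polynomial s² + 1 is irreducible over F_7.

Yes

Write g(s) = s² + 1.
Check for roots in F_7: g(0) = 1; g(1) = 2; g(2) = 5; g(3) = 3; g(4) = 3; g(5) = 5; g(6) = 2.
No roots. A degree-2 polynomial over a field with no linear factor is irreducible.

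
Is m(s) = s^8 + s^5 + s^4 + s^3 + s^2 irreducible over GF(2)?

Check for roots in GF(2): m(0) = 0 → root; m(1) = 1.
m(0) = 0, so (s) divides m(s); m is reducible.

No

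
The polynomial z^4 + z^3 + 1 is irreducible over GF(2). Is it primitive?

Yes

Write f(z) = z^4 + z^3 + 1.
|GF(2^4)^×| = 2^4 − 1 = 15. Prime factorization: 15 = 3·5.
f is primitive ⇔ z has order 15 in GF(2)[z]/(f), i.e. z^(15/q) ≠ 1 for each prime q | 15.
z^(5) mod f = z^3 + z + 1.
z^(3) mod f = z^3.
None equal 1, so z has full order 15; f is primitive.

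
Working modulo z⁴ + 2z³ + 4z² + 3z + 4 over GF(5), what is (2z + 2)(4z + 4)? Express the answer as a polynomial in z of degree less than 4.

3z^2 + z + 3

Multiply in GF(5)[z]: (2z + 2)·(4z + 4) = 3z² + z + 3.
Reduced: 3z² + z + 3.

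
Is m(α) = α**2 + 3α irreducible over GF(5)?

No

Check for roots in GF(5): m(0) = 0 → root; m(1) = 4; m(2) = 0 → root; m(3) = 3; m(4) = 3.
m(0) = 0, so (α) divides m(α); m is reducible.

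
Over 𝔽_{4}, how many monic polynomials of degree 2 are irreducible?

Gauss's count: N_{4}(2) = (1/2) Σ_{d|2} μ(2/d)·4^d.
Divisors of 2: 1, 2; μ(2/d) for each: -1, 1.
Σ = − 4^1 + 4^2 = 12.
N = 12/2 = 6.

6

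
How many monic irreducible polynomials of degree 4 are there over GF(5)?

150

By the necklace-counting formula, N_5(4) = (1/4) Σ_{d|4} μ(4/d)·5^d.
Divisors of 4: 1, 2, 4; μ(4/d) for each: 0, -1, 1.
Σ = − 5^2 + 5^4 = 600.
N = 600/4 = 150.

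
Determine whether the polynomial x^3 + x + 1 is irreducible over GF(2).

Write g(x) = x^3 + x + 1.
Check for roots in GF(2): g(0) = 1; g(1) = 1.
No roots. A degree-3 polynomial over a field with no linear factor is irreducible.

Yes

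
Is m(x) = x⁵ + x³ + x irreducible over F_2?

Check for roots in F_2: m(0) = 0 → root; m(1) = 1.
m(0) = 0, so (x) divides m(x); m is reducible.

No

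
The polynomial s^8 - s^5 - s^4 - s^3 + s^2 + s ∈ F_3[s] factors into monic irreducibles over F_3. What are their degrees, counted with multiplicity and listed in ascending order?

Write f(s) = s^8 - s^5 - s^4 - s^3 + s^2 + s.
Roots in F_3: f(0) = 0 → root; f(1) = 0 → root; f(2) = 2.
Linear factors from roots: (s), (s - 1).
Complete factorization: f(s) = (s)·(s - 1)·(s^3 - s^2 + s + 1)·(s^3 - s^2 - s - 1).
Factor degrees with multiplicity: 1 + 1 + 3 + 3 = 8.

1, 1, 3, 3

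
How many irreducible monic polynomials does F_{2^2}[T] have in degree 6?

The number of monic irreducibles of degree 6 over GF(4) is (1/6)·Σ_{d∣6} μ(6/d) 4^d.
Divisors of 6: 1, 2, 3, 6; μ(6/d) for each: 1, -1, -1, 1.
Σ = 4^1 − 4^2 − 4^3 + 4^6 = 4020.
N = 4020/6 = 670.

670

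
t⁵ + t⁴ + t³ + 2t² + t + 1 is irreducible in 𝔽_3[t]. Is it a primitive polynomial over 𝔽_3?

Yes

Write f(t) = t⁵ + t⁴ + t³ + 2t² + t + 1.
|GF(3^5)^×| = 3^5 − 1 = 242. Prime factorization: 242 = 2·11^2.
f is primitive ⇔ t has order 242 in GF(3)[t]/(f), i.e. t^(242/q) ≠ 1 for each prime q | 242.
t^(121) mod f = 2.
t^(22) mod f = t⁴ + 2t² + t + 1.
None equal 1, so t has full order 242; f is primitive.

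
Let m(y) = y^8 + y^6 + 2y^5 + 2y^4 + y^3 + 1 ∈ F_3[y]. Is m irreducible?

Check for roots in F_3: m(0) = 1; m(1) = 2; m(2) = 2.
No roots, so no linear factors.
Monic irreducibles of degree 2 over GF(3): y^2 + 1, y^2 + y + 2, y^2 + 2y + 2.
None of them divide m (all give nonzero remainder).
Degree-3 irreducible divisors: test the 8 monic irreducibles of degree 3 over GF(3).
None of them divide m (all give nonzero remainder).
Degree-4 irreducible divisors: test the 18 monic irreducibles of degree 4 over GF(3).
None of them divide m (all give nonzero remainder).
No irreducible factor of degree ≤ 4 exists, so m is irreducible over GF(3).

Yes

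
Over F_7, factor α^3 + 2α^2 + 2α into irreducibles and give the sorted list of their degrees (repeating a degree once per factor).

Write g(α) = α^3 + 2α^2 + 2α.
Linear factors from roots: (α).
Complete factorization: g(α) = (α)·(α^2 + 2α + 2).
Factor degrees with multiplicity: 1 + 2 = 3.

1, 2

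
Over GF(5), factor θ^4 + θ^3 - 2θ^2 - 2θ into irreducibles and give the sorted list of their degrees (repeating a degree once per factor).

Write f(θ) = θ^4 + θ^3 - 2θ^2 - 2θ.
Roots in GF(5): f(0) = 0 → root; f(1) = 3; f(2) = 2; f(3) = 4; f(4) = 0 → root.
Linear factors from roots: (θ), (θ + 1).
Complete factorization: f(θ) = (θ)·(θ + 1)·(θ^2 - 2).
Factor degrees with multiplicity: 1 + 1 + 2 = 4.

1, 1, 2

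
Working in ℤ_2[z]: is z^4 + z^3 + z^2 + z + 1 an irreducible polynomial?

Write h(z) = z^4 + z^3 + z^2 + z + 1.
Check for roots in ℤ_2: h(0) = 1; h(1) = 1.
No roots, so no linear factors.
Monic irreducibles of degree 2 over GF(2): z^2 + z + 1.
None of them divide h (all give nonzero remainder).
No irreducible factor of degree ≤ 2 exists, so h is irreducible over GF(2).

Yes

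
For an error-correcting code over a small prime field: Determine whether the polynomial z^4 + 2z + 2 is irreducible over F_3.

Write h(z) = z^4 + 2z + 2.
Check for roots in F_3: h(0) = 2; h(1) = 2; h(2) = 1.
No roots, so no linear factors.
Monic irreducibles of degree 2 over GF(3): z^2 + 1, z^2 + z + 2, z^2 + 2z + 2.
None of them divide h (all give nonzero remainder).
No irreducible factor of degree ≤ 2 exists, so h is irreducible over GF(3).

Yes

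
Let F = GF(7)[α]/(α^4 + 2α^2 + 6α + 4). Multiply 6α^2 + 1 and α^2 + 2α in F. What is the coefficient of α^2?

3

Multiply in GF(7)[α]: (6α^2 + 1)·(α^2 + 2α) = 6α^4 + 5α^3 + α^2 + 2α.
Reduce using α^4 ≡ 5α^2 + α + 3 (mod α^4 + 2α^2 + 6α + 4).
Reduced: 5α^3 + 3α^2 + α + 4.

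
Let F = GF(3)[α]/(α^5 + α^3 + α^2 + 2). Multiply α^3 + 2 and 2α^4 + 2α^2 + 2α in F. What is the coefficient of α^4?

1

Multiply in GF(3)[α]: (α^3 + 2)·(2α^4 + 2α^2 + 2α) = 2α^7 + 2α^5 + α^2 + α.
Reduce using α^5 ≡ 2α^3 + 2α^2 + 1 (mod α^5 + α^3 + α^2 + 2).
Reduced: α^4 + α.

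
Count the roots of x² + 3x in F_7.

2

Write g(x) = x² + 3x.
Evaluate at each of the 7 elements of F_7:
g(0) = 0 → root; g(1) = 4; g(2) = 3; g(3) = 4; g(4) = 0 → root; g(5) = 5; g(6) = 5.
Roots: {0, 4}.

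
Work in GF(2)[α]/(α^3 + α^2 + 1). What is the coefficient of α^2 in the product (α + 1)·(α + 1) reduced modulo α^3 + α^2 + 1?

Multiply in GF(2)[α]: (α + 1)·(α + 1) = α^2 + 1.
Reduced: α^2 + 1.

1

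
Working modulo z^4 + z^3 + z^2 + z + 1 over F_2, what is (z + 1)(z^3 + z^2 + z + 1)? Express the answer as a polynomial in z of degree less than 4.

z^3 + z^2 + z

Multiply in F_2[z]: (z + 1)·(z^3 + z^2 + z + 1) = z^4 + 1.
Reduce using z^4 ≡ z^3 + z^2 + z + 1 (mod z^4 + z^3 + z^2 + z + 1).
Reduced: z^3 + z^2 + z.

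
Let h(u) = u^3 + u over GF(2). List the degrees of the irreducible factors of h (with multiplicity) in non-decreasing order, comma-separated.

Roots in GF(2): h(0) = 0 → root; h(1) = 0 → root.
Linear factors from roots: (u), (u + 1).
Complete factorization: h(u) = (u)·(u + 1)^2.
Factor degrees with multiplicity: 1 + 1 + 1 = 3.

1, 1, 1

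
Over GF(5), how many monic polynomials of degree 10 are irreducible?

976248

Gauss's count: N_{5}(10) = (1/10) Σ_{d|10} μ(10/d)·5^d.
Divisors of 10: 1, 2, 5, 10; μ(10/d) for each: 1, -1, -1, 1.
Σ = 5^1 − 5^2 − 5^5 + 5^10 = 9762480.
N = 9762480/10 = 976248.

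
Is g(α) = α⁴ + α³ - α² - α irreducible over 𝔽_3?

No

Check for roots in 𝔽_3: g(0) = 0 → root; g(1) = 0 → root; g(2) = 0 → root.
g(0) = 0, so (α) divides g(α); g is reducible.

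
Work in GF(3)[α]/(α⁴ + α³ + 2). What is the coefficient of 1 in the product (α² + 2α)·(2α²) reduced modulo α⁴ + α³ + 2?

Multiply in GF(3)[α]: (α² + 2α)·(2α²) = 2α⁴ + α³.
Reduce using α⁴ ≡ 2α³ + 1 (mod α⁴ + α³ + 2).
Reduced: 2α³ + 2.

2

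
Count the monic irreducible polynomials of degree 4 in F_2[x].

x^(2^4) − x is the product of all monic irreducibles of degree dividing 4; Möbius inversion gives N = (1/4) Σ μ(4/d)·2^d.
Divisors of 4: 1, 2, 4; μ(4/d) for each: 0, -1, 1.
Σ = − 2^2 + 2^4 = 12.
N = 12/4 = 3.

3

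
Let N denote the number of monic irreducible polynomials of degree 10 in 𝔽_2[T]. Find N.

Gauss's count: N_{2}(10) = (1/10) Σ_{d|10} μ(10/d)·2^d.
Divisors of 10: 1, 2, 5, 10; μ(10/d) for each: 1, -1, -1, 1.
Σ = 2^1 − 2^2 − 2^5 + 2^10 = 990.
N = 990/10 = 99.

99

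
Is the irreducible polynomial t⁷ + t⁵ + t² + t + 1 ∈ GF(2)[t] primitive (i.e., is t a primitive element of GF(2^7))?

Yes

Write f(t) = t⁷ + t⁵ + t² + t + 1.
|GF(2^7)^×| = 2^7 − 1 = 127. Prime factorization: 127 = 127.
f is primitive ⇔ t has order 127 in GF(2)[t]/(f), i.e. t^(127/q) ≠ 1 for each prime q | 127.
t^(1) mod f = t.
None equal 1, so t has full order 127; f is primitive.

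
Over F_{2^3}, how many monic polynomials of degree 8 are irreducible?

2096640

x^(8^8) − x is the product of all monic irreducibles of degree dividing 8; Möbius inversion gives N = (1/8) Σ μ(8/d)·8^d.
Divisors of 8: 1, 2, 4, 8; μ(8/d) for each: 0, 0, -1, 1.
Σ = − 8^4 + 8^8 = 16773120.
N = 16773120/8 = 2096640.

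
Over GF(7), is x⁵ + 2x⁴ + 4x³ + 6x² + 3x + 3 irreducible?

Write P(x) = x⁵ + 2x⁴ + 4x³ + 6x² + 3x + 3.
Check for roots in GF(7): P(0) = 3; P(1) = 5; P(2) = 3; P(3) = 5; P(4) = 6; P(5) = 3; P(6) = 3.
No roots, so no linear factors.
Degree-2 irreducible divisors: test the 21 monic irreducibles of degree 2 over GF(7).
None of them divide P (all give nonzero remainder).
No irreducible factor of degree ≤ 2 exists, so P is irreducible over GF(7).

Yes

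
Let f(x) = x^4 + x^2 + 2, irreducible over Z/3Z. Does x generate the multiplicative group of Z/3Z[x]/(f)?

|GF(3^4)^×| = 3^4 − 1 = 80. Prime factorization: 80 = 2^4·5.
f is primitive ⇔ x has order 80 in GF(3)[x]/(f), i.e. x^(80/q) ≠ 1 for each prime q | 80.
x^(40) mod f = 2.
x^(16) mod f = 1
Since x^(16) = 1, the order of x divides 16 < 80; not primitive.

No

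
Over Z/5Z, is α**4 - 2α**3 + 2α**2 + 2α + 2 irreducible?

Write h(α) = α**4 - 2α**3 + 2α**2 + 2α + 2.
Check for roots in Z/5Z: h(0) = 2; h(1) = 0 → root; h(2) = 4; h(3) = 3; h(4) = 0 → root.
h(1) = 0, so (α − 1) divides h(α); h is reducible.

No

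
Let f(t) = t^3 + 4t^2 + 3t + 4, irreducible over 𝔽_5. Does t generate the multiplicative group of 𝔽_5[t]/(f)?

No

|GF(5^3)^×| = 5^3 − 1 = 124. Prime factorization: 124 = 2^2·31.
f is primitive ⇔ t has order 124 in GF(5)[t]/(f), i.e. t^(124/q) ≠ 1 for each prime q | 124.
t^(62) mod f = 1
t^(4) mod f = 3t^2 + 3t + 1.
Since t^(62) = 1, the order of t divides 62 < 124; not primitive.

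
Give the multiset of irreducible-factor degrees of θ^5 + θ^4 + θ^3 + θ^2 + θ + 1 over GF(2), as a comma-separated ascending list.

1, 2, 2

Write h(θ) = θ^5 + θ^4 + θ^3 + θ^2 + θ + 1.
Roots in GF(2): h(0) = 1; h(1) = 0 → root.
Linear factors from roots: (θ + 1).
Complete factorization: h(θ) = (θ + 1)·(θ^2 + θ + 1)^2.
Factor degrees with multiplicity: 1 + 2 + 2 = 5.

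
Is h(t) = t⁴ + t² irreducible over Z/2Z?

No

Check for roots in Z/2Z: h(0) = 0 → root; h(1) = 0 → root.
h(0) = 0, so (t) divides h(t); h is reducible.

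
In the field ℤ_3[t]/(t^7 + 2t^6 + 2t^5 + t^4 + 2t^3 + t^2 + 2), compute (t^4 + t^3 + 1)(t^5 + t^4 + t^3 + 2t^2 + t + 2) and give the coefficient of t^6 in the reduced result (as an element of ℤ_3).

2

Multiply in ℤ_3[t]: (t^4 + t^3 + 1)·(t^5 + t^4 + t^3 + 2t^2 + t + 2) = t^9 + 2t^8 + 2t^7 + t^5 + t^4 + 2t^2 + t + 2.
Reduce using t^7 ≡ t^6 + t^5 + 2t^4 + t^3 + 2t^2 + 1 (mod t^7 + 2t^6 + 2t^5 + t^4 + 2t^3 + t^2 + 2).
Reduced: 2t^6 + 2t^5 + t + 2.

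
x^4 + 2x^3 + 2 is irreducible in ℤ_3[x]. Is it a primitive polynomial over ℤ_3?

Write f(x) = x^4 + 2x^3 + 2.
|GF(3^4)^×| = 3^4 − 1 = 80. Prime factorization: 80 = 2^4·5.
f is primitive ⇔ x has order 80 in GF(3)[x]/(f), i.e. x^(80/q) ≠ 1 for each prime q | 80.
x^(40) mod f = 2.
x^(16) mod f = 2x^2 + x + 2.
None equal 1, so x has full order 80; f is primitive.

Yes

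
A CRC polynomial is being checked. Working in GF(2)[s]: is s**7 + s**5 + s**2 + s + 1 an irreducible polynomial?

Write P(s) = s**7 + s**5 + s**2 + s + 1.
Check for roots in GF(2): P(0) = 1; P(1) = 1.
No roots, so no linear factors.
Monic irreducibles of degree 2 over GF(2): s**2 + s + 1.
None of them divide P (all give nonzero remainder).
Monic irreducibles of degree 3 over GF(2): s**3 + s + 1, s**3 + s**2 + 1.
None of them divide P (all give nonzero remainder).
No irreducible factor of degree ≤ 3 exists, so P is irreducible over GF(2).

Yes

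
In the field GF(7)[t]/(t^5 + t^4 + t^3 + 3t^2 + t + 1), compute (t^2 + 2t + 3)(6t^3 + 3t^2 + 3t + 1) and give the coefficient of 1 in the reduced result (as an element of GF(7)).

Multiply in GF(7)[t]: (t^2 + 2t + 3)·(6t^3 + 3t^2 + 3t + 1) = 6t^5 + t^4 + 6t^3 + 2t^2 + 4t + 3.
Reduce using t^5 ≡ 6t^4 + 6t^3 + 4t^2 + 6t + 6 (mod t^5 + t^4 + t^3 + 3t^2 + t + 1).
Reduced: 2t^4 + 5t^2 + 5t + 4.

4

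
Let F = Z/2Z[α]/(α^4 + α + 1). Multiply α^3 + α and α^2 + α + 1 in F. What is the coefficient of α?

1

Multiply in Z/2Z[α]: (α^3 + α)·(α^2 + α + 1) = α^5 + α^4 + α^2 + α.
Reduce using α^4 ≡ α + 1 (mod α^4 + α + 1).
Reduced: α + 1.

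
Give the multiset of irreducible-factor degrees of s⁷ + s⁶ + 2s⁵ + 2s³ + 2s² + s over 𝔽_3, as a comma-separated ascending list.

Write g(s) = s⁷ + s⁶ + 2s⁵ + 2s³ + 2s² + s.
Roots in 𝔽_3: g(0) = 0 → root; g(1) = 0 → root; g(2) = 0 → root.
Linear factors from roots: (s), (s + 2), (s + 1).
Complete factorization: g(s) = (s)·(s + 1)·(s + 2)·(s² + 1)·(s² + s + 2).
Factor degrees with multiplicity: 1 + 1 + 1 + 2 + 2 = 7.

1, 1, 1, 2, 2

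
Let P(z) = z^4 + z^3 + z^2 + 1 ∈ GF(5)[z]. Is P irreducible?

Check for roots in GF(5): P(0) = 1; P(1) = 4; P(2) = 4; P(3) = 3; P(4) = 2.
No roots, so no linear factors.
Degree-2 irreducible divisors: test the 10 monic irreducibles of degree 2 over GF(5).
None of them divide P (all give nonzero remainder).
No irreducible factor of degree ≤ 2 exists, so P is irreducible over GF(5).

Yes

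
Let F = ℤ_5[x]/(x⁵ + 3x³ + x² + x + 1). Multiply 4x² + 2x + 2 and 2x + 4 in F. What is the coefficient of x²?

Multiply in ℤ_5[x]: (4x² + 2x + 2)·(2x + 4) = 3x³ + 2x + 3.
Reduced: 3x³ + 2x + 3.

0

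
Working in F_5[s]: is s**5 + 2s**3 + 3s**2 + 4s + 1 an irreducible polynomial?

Yes

Write h(s) = s**5 + 2s**3 + 3s**2 + 4s + 1.
Check for roots in F_5: h(0) = 1; h(1) = 1; h(2) = 4; h(3) = 2; h(4) = 2.
No roots, so no linear factors.
Degree-2 irreducible divisors: test the 10 monic irreducibles of degree 2 over GF(5).
None of them divide h (all give nonzero remainder).
No irreducible factor of degree ≤ 2 exists, so h is irreducible over GF(5).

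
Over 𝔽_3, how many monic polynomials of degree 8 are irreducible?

x^(3^8) − x is the product of all monic irreducibles of degree dividing 8; Möbius inversion gives N = (1/8) Σ μ(8/d)·3^d.
Divisors of 8: 1, 2, 4, 8; μ(8/d) for each: 0, 0, -1, 1.
Σ = − 3^4 + 3^8 = 6480.
N = 6480/8 = 810.

810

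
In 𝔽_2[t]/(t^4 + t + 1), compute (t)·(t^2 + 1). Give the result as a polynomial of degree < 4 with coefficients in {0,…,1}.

t^3 + t

Multiply in 𝔽_2[t]: (t)·(t^2 + 1) = t^3 + t.
Reduced: t^3 + t.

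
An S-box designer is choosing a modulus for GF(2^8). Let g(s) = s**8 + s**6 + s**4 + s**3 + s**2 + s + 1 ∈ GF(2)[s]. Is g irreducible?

Check for roots in GF(2): g(0) = 1; g(1) = 1.
No roots, so no linear factors.
Monic irreducibles of degree 2 over GF(2): s**2 + s + 1.
None of them divide g (all give nonzero remainder).
Monic irreducibles of degree 3 over GF(2): s**3 + s + 1, s**3 + s**2 + 1.
None of them divide g (all give nonzero remainder).
Monic irreducibles of degree 4 over GF(2): s**4 + s + 1, s**4 + s**3 + 1, s**4 + s**3 + s**2 + s + 1.
None of them divide g (all give nonzero remainder).
No irreducible factor of degree ≤ 4 exists, so g is irreducible over GF(2).

Yes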